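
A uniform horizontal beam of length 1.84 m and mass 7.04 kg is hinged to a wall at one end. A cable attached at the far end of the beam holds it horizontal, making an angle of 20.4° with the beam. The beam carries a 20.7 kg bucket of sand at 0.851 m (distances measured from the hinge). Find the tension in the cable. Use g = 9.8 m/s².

Sum moments about the hinge (the unknown hinge reaction has zero arm there).
Beam weight: 7.04 × 9.8 = 68.99 N down at 0.92 m → arm 0.92 m, τ = 68.99 × 0.92 = 63.47 N·m clockwise.
Bucket of sand: 20.7 × 9.8 = 202.9 N down at 0.851 m → arm 0.851 m, τ = 202.9 × 0.851 = 172.7 N·m clockwise.
Total clockwise load moment = 236.2 N·m.
The cable tension T acts at 1.84 m; only its component perpendicular to the beam, T sinθ, produces torque. sin 20.4° = 0.3486.
Setting net torque to zero: T × 1.84 × 0.3486 = 236.2 → T = 236.2 / 0.6414 = 368 N.

T ≈ 368 N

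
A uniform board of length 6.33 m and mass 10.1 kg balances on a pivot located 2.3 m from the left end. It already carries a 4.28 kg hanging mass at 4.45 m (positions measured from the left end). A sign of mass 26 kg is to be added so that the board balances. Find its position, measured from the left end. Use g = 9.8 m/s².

x ≈ 1.61 m from the left end

Taking torques about the pivot (at 2.3 m from the left end):
Beam weight: 10.1 × 9.8 = 98.98 N down at 3.165 m → arm 0.865 m, τ = 98.98 × 0.865 = 85.62 N·m clockwise.
Hanging mass: 4.28 × 9.8 = 41.94 N down at 4.45 m → arm 2.15 m, τ = 41.94 × 2.15 = 90.17 N·m clockwise.
Net moment of existing loads = 175.8 N·m clockwise.
The sign weighs 26 × 9.8 = 254.8 N and must supply an equal counterclockwise moment, so its lever arm about the pivot is 175.8 / 254.8 = 0.69 m.
That puts it at 2.3 − 0.69 = 1.61 m from the left end.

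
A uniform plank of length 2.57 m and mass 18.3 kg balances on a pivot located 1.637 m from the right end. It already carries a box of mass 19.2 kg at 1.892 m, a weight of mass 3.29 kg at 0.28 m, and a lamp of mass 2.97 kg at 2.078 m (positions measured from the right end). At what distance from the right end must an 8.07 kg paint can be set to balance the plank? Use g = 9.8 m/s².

x ≈ 2.22 m from the right end

About the pivot (at 1.637 m from the right end):
Beam weight: 18.3 × 9.8 = 179.3 N down at 1.285 m → arm 0.352 m, τ = 179.3 × 0.352 = 63.11 N·m clockwise.
Box: 19.2 × 9.8 = 188.2 N down at 1.892 m → arm 0.255 m, τ = 188.2 × 0.255 = 47.99 N·m counterclockwise.
Weight: 3.29 × 9.8 = 32.24 N down at 0.28 m → arm 1.357 m, τ = 32.24 × 1.357 = 43.75 N·m clockwise.
Lamp: 2.97 × 9.8 = 29.11 N down at 2.078 m → arm 0.441 m, τ = 29.11 × 0.441 = 12.84 N·m counterclockwise.
Net moment of existing loads = 46.03 N·m clockwise.
The paint can weighs 8.07 × 9.8 = 79.09 N and must supply an equal counterclockwise moment, so its lever arm about the pivot is 46.03 / 79.09 = 0.582 m.
That puts it at 1.637 + 0.582 = 2.22 m from the right end.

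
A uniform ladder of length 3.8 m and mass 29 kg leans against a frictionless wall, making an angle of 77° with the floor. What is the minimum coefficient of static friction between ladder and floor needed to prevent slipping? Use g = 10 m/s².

Taking torques about the foot of the ladder:
Ladder weight 29×10 = 290 N acts at 1.9 m along the ladder; its horizontal arm is 1.9·cos77° = 0.4274 m → τ = 123.9 N·m clockwise.
Wall normal N acts horizontally at the top; its moment arm is the height L sinθ = 3.8·sin77° = 3.703 m, counterclockwise.
Setting net torque to zero: N × 3.703 = 123.9 → N = 33.46 N.
ΣFx = 0 ⇒ f = N_wall = 33.46 N. ΣFy = 0 ⇒ N_floor = 290 N.
μ_min = f / N_floor = 33.46 / 290 = 0.115.

μ_min ≈ 0.115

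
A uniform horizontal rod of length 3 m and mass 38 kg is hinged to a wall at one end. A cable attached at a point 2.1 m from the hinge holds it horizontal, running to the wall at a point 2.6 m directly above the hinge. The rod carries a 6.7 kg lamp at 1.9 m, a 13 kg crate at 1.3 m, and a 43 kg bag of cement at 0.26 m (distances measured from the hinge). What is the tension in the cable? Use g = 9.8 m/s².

T ≈ 587 N

About the hinge:
Beam weight: 38 × 9.8 = 372.4 N down at 1.5 m → arm 1.5 m, τ = 372.4 × 1.5 = 558.6 N·m clockwise.
Lamp: 6.7 × 9.8 = 65.66 N down at 1.9 m → arm 1.9 m, τ = 65.66 × 1.9 = 124.8 N·m clockwise.
Crate: 13 × 9.8 = 127.4 N down at 1.3 m → arm 1.3 m, τ = 127.4 × 1.3 = 165.6 N·m clockwise.
Bag of cement: 43 × 9.8 = 421.4 N down at 0.26 m → arm 0.26 m, τ = 421.4 × 0.26 = 109.6 N·m clockwise.
Total clockwise load moment = 958.6 N·m.
The cable tension T acts at 2.1 m; only its component perpendicular to the rod, T sinθ, produces torque. sinθ = h/√(h²+d²) = 2.6/√(2.6²+2.1²) = 0.7779.
Setting net torque to zero: T × 2.1 × 0.7779 = 958.6 → T = 958.6 / 1.634 = 587 N.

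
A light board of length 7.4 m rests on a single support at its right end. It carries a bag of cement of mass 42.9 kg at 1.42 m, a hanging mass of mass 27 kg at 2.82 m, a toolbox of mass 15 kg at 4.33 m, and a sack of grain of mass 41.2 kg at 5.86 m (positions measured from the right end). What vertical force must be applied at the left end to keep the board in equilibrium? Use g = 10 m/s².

F ≈ 599 N

Sum moments about the right end (the unknown pivot reaction has zero arm there).
Bag of cement: 42.9 × 10 = 429 N down at 1.42 m → arm 1.42 m, τ = 429 × 1.42 = 609.2 N·m counterclockwise.
Hanging mass: 27 × 10 = 270 N down at 2.82 m → arm 2.82 m, τ = 270 × 2.82 = 761.4 N·m counterclockwise.
Toolbox: 15 × 10 = 150 N down at 4.33 m → arm 4.33 m, τ = 150 × 4.33 = 649.5 N·m counterclockwise.
Sack of grain: 41.2 × 10 = 412 N down at 5.86 m → arm 5.86 m, τ = 412 × 5.86 = 2414 N·m counterclockwise.
Net moment of the loads = 4434 N·m counterclockwise.
The upward force F acts at the left end, arm 7.4 m, giving F × 7.4 clockwise.
Setting net torque to zero: F × 7.4 = 4434 → F = 4434 / 7.4 = 599 N.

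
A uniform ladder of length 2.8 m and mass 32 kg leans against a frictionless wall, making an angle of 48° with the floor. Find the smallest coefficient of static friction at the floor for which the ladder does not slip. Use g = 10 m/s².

μ_min ≈ 0.45

Sum moments about the foot of the ladder (the floor normal and friction both act there and drop out).
Ladder weight 32×10 = 320 N acts at 1.4 m along the ladder; its horizontal arm is 1.4·cos48° = 0.9368 m → τ = 299.8 N·m clockwise.
Wall normal N acts horizontally at the top; its moment arm is the height L sinθ = 2.8·sin48° = 2.081 m, counterclockwise.
For rotational equilibrium, N × 2.081 = 299.8, so N = 144.1 N.
ΣFx = 0 ⇒ f = N_wall = 144.1 N. ΣFy = 0 ⇒ N_floor = 320 N.
μ_min = f / N_floor = 144.1 / 320 = 0.45.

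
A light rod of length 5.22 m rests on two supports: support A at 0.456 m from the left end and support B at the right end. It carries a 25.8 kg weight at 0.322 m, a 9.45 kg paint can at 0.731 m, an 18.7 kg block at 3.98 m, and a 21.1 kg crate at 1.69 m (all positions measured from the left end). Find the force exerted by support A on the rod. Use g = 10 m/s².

Taking torques about support B:
Weight: 25.8 × 10 = 258 N down at 0.322 m → arm 4.898 m, τ = 258 × 4.898 = 1264 N·m counterclockwise.
Paint can: 9.45 × 10 = 94.5 N down at 0.731 m → arm 4.489 m, τ = 94.5 × 4.489 = 424.2 N·m counterclockwise.
Block: 18.7 × 10 = 187 N down at 3.98 m → arm 1.24 m, τ = 187 × 1.24 = 231.9 N·m counterclockwise.
Crate: 21.1 × 10 = 211 N down at 1.69 m → arm 3.53 m, τ = 211 × 3.53 = 744.8 N·m counterclockwise.
Net load moment about support B = 2665 N·m counterclockwise.
Reaction R at support A is upward at 0.456 m, arm 4.764 m → moment R × 4.764 clockwise.
Balancing moments: R × 4.764 = 2665, giving R = 559 N.

R_A ≈ 559 N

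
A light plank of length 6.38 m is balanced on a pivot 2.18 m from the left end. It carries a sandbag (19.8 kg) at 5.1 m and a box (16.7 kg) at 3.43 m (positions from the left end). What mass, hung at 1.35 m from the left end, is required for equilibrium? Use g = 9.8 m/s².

Choose the pivot (at 2.18 m from the left end) as the axis so the support reaction has zero arm there.
Sandbag: 19.8 × 9.8 = 194 N down at 5.1 m → arm 2.92 m, τ = 194 × 2.92 = 566.5 N·m clockwise.
Box: 16.7 × 9.8 = 163.7 N down at 3.43 m → arm 1.25 m, τ = 163.7 × 1.25 = 204.6 N·m clockwise.
Net moment of known loads = 771.1 N·m clockwise.
An unknown mass m at 1.35 m has arm 0.83 m; its moment is m·g·0.83 counterclockwise.
Balancing moments: m × 9.8 × 0.83 = 771.1, giving m = 771.1 / (9.8 × 0.83) = 94.8 kg.

m ≈ 94.8 kg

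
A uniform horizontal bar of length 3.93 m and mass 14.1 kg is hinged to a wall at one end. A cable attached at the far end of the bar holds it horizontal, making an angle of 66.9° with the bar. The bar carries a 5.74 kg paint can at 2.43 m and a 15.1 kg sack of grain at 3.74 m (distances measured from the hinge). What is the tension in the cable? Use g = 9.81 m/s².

T ≈ 266 N

Sum moments about the hinge (the unknown hinge reaction has zero arm there).
Beam weight: 14.1 × 9.81 = 138.3 N down at 1.965 m → arm 1.965 m, τ = 138.3 × 1.965 = 271.8 N·m clockwise.
Paint can: 5.74 × 9.81 = 56.31 N down at 2.43 m → arm 2.43 m, τ = 56.31 × 2.43 = 136.8 N·m clockwise.
Sack of grain: 15.1 × 9.81 = 148.1 N down at 3.74 m → arm 3.74 m, τ = 148.1 × 3.74 = 553.9 N·m clockwise.
Total clockwise load moment = 962.5 N·m.
The cable tension T acts at 3.93 m; only its component perpendicular to the bar, T sinθ, produces torque. sin 66.9° = 0.9198.
Balancing moments: T × 3.93 × 0.9198 = 962.5, giving T = 962.5 / 3.615 = 266 N.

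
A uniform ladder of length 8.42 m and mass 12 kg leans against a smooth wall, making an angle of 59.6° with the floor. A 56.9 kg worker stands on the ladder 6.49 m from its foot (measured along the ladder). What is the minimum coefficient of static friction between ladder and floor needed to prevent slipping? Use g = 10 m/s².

Sum moments about the foot of the ladder (the floor normal and friction both act there and drop out).
Ladder weight 12×10 = 120 N acts at 4.21 m along the ladder; its horizontal arm is 4.21·cos59.6° = 2.13 m → τ = 255.6 N·m clockwise.
Worker: 56.9×10 = 569 N at 6.49 m → arm 3.284 m → τ = 1869 N·m clockwise.
Wall normal N acts horizontally at the top; its moment arm is the height L sinθ = 8.42·sin59.6° = 7.262 m, counterclockwise.
Setting net torque to zero: N × 7.262 = 2125 → N = 292.6 N.
ΣFx = 0 ⇒ f = N_wall = 292.6 N. ΣFy = 0 ⇒ N_floor = 689 N.
μ_min = f / N_floor = 292.6 / 689 = 0.425.

μ_min ≈ 0.425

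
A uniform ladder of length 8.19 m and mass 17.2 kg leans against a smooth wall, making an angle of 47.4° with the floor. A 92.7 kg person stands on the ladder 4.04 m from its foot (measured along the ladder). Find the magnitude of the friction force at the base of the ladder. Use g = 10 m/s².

f ≈ 500 N

Choose the foot of the ladder as the axis so the floor normal and friction both act there and drop out.
Ladder weight 17.2×10 = 172 N acts at 4.095 m along the ladder; its horizontal arm is 4.095·cos47.4° = 2.772 m → τ = 476.8 N·m clockwise.
Person: 92.7×10 = 927 N at 4.04 m → arm 2.735 m → τ = 2535 N·m clockwise.
Wall normal N acts horizontally at the top; its moment arm is the height L sinθ = 8.19·sin47.4° = 6.029 m, counterclockwise.
Setting net torque to zero: N × 6.029 = 3012 → N = 500 N.
ΣFx = 0: friction at the foot balances the wall's push, so f = N_wall = 500 N.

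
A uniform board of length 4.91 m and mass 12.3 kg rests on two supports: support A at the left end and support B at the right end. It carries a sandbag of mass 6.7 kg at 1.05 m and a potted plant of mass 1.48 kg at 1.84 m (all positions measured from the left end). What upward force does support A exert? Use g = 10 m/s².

R_A ≈ 123 N

About support B:
Beam weight: 12.3 × 10 = 123 N down at 2.455 m → arm 2.455 m, τ = 123 × 2.455 = 302 N·m counterclockwise.
Sandbag: 6.7 × 10 = 67 N down at 1.05 m → arm 3.86 m, τ = 67 × 3.86 = 258.6 N·m counterclockwise.
Potted plant: 1.48 × 10 = 14.8 N down at 1.84 m → arm 3.07 m, τ = 14.8 × 3.07 = 45.44 N·m counterclockwise.
Net load moment about support B = 606 N·m counterclockwise.
Reaction R at support A is upward at 0 m, arm 4.91 m → moment R × 4.91 clockwise.
Στ = 0 ⇒ R × 4.91 = 606 ⇒ R = 123 N.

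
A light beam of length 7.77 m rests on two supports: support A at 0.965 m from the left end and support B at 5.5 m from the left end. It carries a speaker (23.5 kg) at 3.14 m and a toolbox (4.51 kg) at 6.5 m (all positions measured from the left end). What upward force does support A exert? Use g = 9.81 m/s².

Choose support B as the axis so its reaction then has zero moment arm.
Speaker: 23.5 × 9.81 = 230.5 N down at 3.14 m → arm 2.36 m, τ = 230.5 × 2.36 = 544 N·m counterclockwise.
Toolbox: 4.51 × 9.81 = 44.24 N down at 6.5 m → arm 1 m, τ = 44.24 × 1 = 44.24 N·m clockwise.
Net load moment about support B = 499.8 N·m counterclockwise.
Reaction R at support A is upward at 0.965 m, arm 4.535 m → moment R × 4.535 clockwise.
For rotational equilibrium, R × 4.535 = 499.8, so R = 110 N.

R_A ≈ 110 N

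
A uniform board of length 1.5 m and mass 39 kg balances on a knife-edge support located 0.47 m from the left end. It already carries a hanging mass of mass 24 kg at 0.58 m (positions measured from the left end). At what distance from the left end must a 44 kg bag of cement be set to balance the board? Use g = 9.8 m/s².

x ≈ 0.162 m from the left end

Sum moments about the knife-edge support (at 0.47 m from the left end) (the support reaction has zero arm there).
Beam weight: 39 × 9.8 = 382.2 N down at 0.75 m → arm 0.28 m, τ = 382.2 × 0.28 = 107 N·m clockwise.
Hanging mass: 24 × 9.8 = 235.2 N down at 0.58 m → arm 0.11 m, τ = 235.2 × 0.11 = 25.87 N·m clockwise.
Net moment of existing loads = 132.9 N·m clockwise.
The bag of cement weighs 44 × 9.8 = 431.2 N and must supply an equal counterclockwise moment, so its lever arm about the knife-edge support is 132.9 / 431.2 = 0.308 m.
That puts it at 0.47 − 0.308 = 0.162 m from the left end.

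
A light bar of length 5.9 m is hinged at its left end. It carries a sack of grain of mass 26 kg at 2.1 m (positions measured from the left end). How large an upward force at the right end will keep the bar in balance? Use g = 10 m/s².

F ≈ 92.5 N

Taking torques about the left end:
Sack of grain: 26 × 10 = 260 N down at 2.1 m → arm 2.1 m, τ = 260 × 2.1 = 546 N·m clockwise.
Net moment of the loads = 546 N·m clockwise.
The upward force F acts at the right end, arm 5.9 m, giving F × 5.9 counterclockwise.
Στ = 0 ⇒ F × 5.9 = 546 ⇒ F = 546 / 5.9 = 92.5 N.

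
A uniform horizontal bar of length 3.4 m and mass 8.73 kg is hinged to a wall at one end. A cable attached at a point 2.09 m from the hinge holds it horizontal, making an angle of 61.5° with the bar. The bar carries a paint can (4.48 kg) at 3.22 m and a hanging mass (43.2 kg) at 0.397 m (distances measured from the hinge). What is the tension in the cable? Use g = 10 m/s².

T ≈ 253 N

Taking torques about the hinge:
Beam weight: 8.73 × 10 = 87.3 N down at 1.7 m → arm 1.7 m, τ = 87.3 × 1.7 = 148.4 N·m clockwise.
Paint can: 4.48 × 10 = 44.8 N down at 3.22 m → arm 3.22 m, τ = 44.8 × 3.22 = 144.3 N·m clockwise.
Hanging mass: 43.2 × 10 = 432 N down at 0.397 m → arm 0.397 m, τ = 432 × 0.397 = 171.5 N·m clockwise.
Total clockwise load moment = 464.2 N·m.
The cable tension T acts at 2.09 m; only its component perpendicular to the bar, T sinθ, produces torque. sin 61.5° = 0.8788.
Setting net torque to zero: T × 2.09 × 0.8788 = 464.2 → T = 464.2 / 1.837 = 253 N.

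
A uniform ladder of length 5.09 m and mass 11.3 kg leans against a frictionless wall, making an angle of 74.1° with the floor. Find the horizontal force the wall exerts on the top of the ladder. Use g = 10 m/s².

Taking torques about the foot of the ladder:
Ladder weight 11.3×10 = 113 N acts at 2.545 m along the ladder; its horizontal arm is 2.545·cos74.1° = 0.6972 m → τ = 78.78 N·m clockwise.
Wall normal N acts horizontally at the top; its moment arm is the height L sinθ = 5.09·sin74.1° = 4.895 m, counterclockwise.
Setting net torque to zero: N × 4.895 = 78.78 → N = 16.1 N.

N_wall ≈ 16.1 N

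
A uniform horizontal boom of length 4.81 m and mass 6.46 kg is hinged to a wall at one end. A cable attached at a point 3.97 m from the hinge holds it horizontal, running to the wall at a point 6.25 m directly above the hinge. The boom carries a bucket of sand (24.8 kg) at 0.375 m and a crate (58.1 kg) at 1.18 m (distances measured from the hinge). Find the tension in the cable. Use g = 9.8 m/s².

T ≈ 273 N

Taking torques about the hinge:
Beam weight: 6.46 × 9.8 = 63.31 N down at 2.405 m → arm 2.405 m, τ = 63.31 × 2.405 = 152.3 N·m clockwise.
Bucket of sand: 24.8 × 9.8 = 243 N down at 0.375 m → arm 0.375 m, τ = 243 × 0.375 = 91.12 N·m clockwise.
Crate: 58.1 × 9.8 = 569.4 N down at 1.18 m → arm 1.18 m, τ = 569.4 × 1.18 = 671.9 N·m clockwise.
Total clockwise load moment = 915.3 N·m.
The cable tension T acts at 3.97 m; only its component perpendicular to the boom, T sinθ, produces torque. sinθ = h/√(h²+d²) = 6.25/√(6.25²+3.97²) = 0.8441.
For rotational equilibrium, T × 3.97 × 0.8441 = 915.3, so T = 915.3 / 3.351 = 273 N.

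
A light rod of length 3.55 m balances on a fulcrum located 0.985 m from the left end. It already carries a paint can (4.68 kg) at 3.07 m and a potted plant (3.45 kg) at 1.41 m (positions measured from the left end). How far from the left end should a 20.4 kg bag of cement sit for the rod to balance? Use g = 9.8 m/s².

x ≈ 0.435 m from the left end

Choose the fulcrum (at 0.985 m from the left end) as the axis so the support reaction has zero arm there.
Paint can: 4.68 × 9.8 = 45.86 N down at 3.07 m → arm 2.085 m, τ = 45.86 × 2.085 = 95.62 N·m clockwise.
Potted plant: 3.45 × 9.8 = 33.81 N down at 1.41 m → arm 0.425 m, τ = 33.81 × 0.425 = 14.37 N·m clockwise.
Net moment of existing loads = 110 N·m clockwise.
The bag of cement weighs 20.4 × 9.8 = 199.9 N and must supply an equal counterclockwise moment, so its lever arm about the fulcrum is 110 / 199.9 = 0.55 m.
That puts it at 0.985 − 0.55 = 0.435 m from the left end.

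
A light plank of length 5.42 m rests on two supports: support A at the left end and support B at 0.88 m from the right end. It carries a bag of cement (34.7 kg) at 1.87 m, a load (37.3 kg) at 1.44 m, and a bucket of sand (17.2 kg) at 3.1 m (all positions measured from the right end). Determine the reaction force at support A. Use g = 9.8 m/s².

R_A ≈ 202 N

About support B:
Bag of cement: 34.7 × 9.8 = 340.1 N down at 1.87 m → arm 0.99 m, τ = 340.1 × 0.99 = 336.7 N·m counterclockwise.
Load: 37.3 × 9.8 = 365.5 N down at 1.44 m → arm 0.56 m, τ = 365.5 × 0.56 = 204.7 N·m counterclockwise.
Bucket of sand: 17.2 × 9.8 = 168.6 N down at 3.1 m → arm 2.22 m, τ = 168.6 × 2.22 = 374.3 N·m counterclockwise.
Net load moment about support B = 915.7 N·m counterclockwise.
Reaction R at support A is upward at 5.42 m, arm 4.54 m → moment R × 4.54 clockwise.
Στ = 0 ⇒ R × 4.54 = 915.7 ⇒ R = 202 N.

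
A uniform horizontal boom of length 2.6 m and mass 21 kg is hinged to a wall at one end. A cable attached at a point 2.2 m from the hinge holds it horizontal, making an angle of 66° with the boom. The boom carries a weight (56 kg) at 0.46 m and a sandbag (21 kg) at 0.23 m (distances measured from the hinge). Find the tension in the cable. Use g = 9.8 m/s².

Take moments about the hinge.
Beam weight: 21 × 9.8 = 205.8 N down at 1.3 m → arm 1.3 m, τ = 205.8 × 1.3 = 267.5 N·m clockwise.
Weight: 56 × 9.8 = 548.8 N down at 0.46 m → arm 0.46 m, τ = 548.8 × 0.46 = 252.4 N·m clockwise.
Sandbag: 21 × 9.8 = 205.8 N down at 0.23 m → arm 0.23 m, τ = 205.8 × 0.23 = 47.33 N·m clockwise.
Total clockwise load moment = 567.2 N·m.
The cable tension T acts at 2.2 m; only its component perpendicular to the boom, T sinθ, produces torque. sin 66° = 0.9135.
Στ = 0 ⇒ T × 2.2 × 0.9135 = 567.2 ⇒ T = 567.2 / 2.01 = 282 N.

T ≈ 282 N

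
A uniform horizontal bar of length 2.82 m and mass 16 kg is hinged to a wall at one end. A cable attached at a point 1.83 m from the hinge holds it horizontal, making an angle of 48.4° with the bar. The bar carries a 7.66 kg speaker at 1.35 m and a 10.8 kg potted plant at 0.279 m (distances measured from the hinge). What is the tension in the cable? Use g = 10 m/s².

T ≈ 262 N

Take moments about the hinge.
Beam weight: 16 × 10 = 160 N down at 1.41 m → arm 1.41 m, τ = 160 × 1.41 = 225.6 N·m clockwise.
Speaker: 7.66 × 10 = 76.6 N down at 1.35 m → arm 1.35 m, τ = 76.6 × 1.35 = 103.4 N·m clockwise.
Potted plant: 10.8 × 10 = 108 N down at 0.279 m → arm 0.279 m, τ = 108 × 0.279 = 30.13 N·m clockwise.
Total clockwise load moment = 359.1 N·m.
The cable tension T acts at 1.83 m; only its component perpendicular to the bar, T sinθ, produces torque. sin 48.4° = 0.7478.
Στ = 0 ⇒ T × 1.83 × 0.7478 = 359.1 ⇒ T = 359.1 / 1.368 = 262 N.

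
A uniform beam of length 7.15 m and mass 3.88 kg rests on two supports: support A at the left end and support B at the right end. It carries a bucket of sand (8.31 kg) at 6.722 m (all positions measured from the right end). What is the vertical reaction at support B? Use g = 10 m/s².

About support A:
Beam weight: 3.88 × 10 = 38.8 N down at 3.575 m → arm 3.575 m, τ = 38.8 × 3.575 = 138.7 N·m clockwise.
Bucket of sand: 8.31 × 10 = 83.1 N down at 6.722 m → arm 0.428 m, τ = 83.1 × 0.428 = 35.57 N·m clockwise.
Net load moment about support A = 174.3 N·m clockwise.
Reaction R at support B is upward at 0 m, arm 7.15 m → moment R × 7.15 counterclockwise.
Setting net torque to zero: R × 7.15 = 174.3 → R = 24.4 N.

R_B ≈ 24.4 N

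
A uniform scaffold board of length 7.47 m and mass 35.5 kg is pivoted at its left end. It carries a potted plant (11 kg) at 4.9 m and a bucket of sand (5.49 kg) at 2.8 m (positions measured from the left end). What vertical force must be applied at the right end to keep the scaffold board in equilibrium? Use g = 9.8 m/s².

F ≈ 265 N

About the left end:
Beam weight: 35.5 × 9.8 = 347.9 N down at 3.735 m → arm 3.735 m, τ = 347.9 × 3.735 = 1299 N·m clockwise.
Potted plant: 11 × 9.8 = 107.8 N down at 4.9 m → arm 4.9 m, τ = 107.8 × 4.9 = 528.2 N·m clockwise.
Bucket of sand: 5.49 × 9.8 = 53.8 N down at 2.8 m → arm 2.8 m, τ = 53.8 × 2.8 = 150.6 N·m clockwise.
Net moment of the loads = 1978 N·m clockwise.
The upward force F acts at the right end, arm 7.47 m, giving F × 7.47 counterclockwise.
Balancing moments: F × 7.47 = 1978, giving F = 1978 / 7.47 = 265 N.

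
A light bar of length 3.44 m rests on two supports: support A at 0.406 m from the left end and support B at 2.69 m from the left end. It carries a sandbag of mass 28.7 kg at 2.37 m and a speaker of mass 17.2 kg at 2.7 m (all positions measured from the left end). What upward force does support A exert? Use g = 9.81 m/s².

Choose support B as the axis so its reaction then has zero moment arm.
Sandbag: 28.7 × 9.81 = 281.5 N down at 2.37 m → arm 0.32 m, τ = 281.5 × 0.32 = 90.08 N·m counterclockwise.
Speaker: 17.2 × 9.81 = 168.7 N down at 2.7 m → arm 0.01 m, τ = 168.7 × 0.01 = 1.687 N·m clockwise.
Net load moment about support B = 88.39 N·m counterclockwise.
Reaction R at support A is upward at 0.406 m, arm 2.284 m → moment R × 2.284 clockwise.
Balancing moments: R × 2.284 = 88.39, giving R = 38.7 N.

R_A ≈ 38.7 N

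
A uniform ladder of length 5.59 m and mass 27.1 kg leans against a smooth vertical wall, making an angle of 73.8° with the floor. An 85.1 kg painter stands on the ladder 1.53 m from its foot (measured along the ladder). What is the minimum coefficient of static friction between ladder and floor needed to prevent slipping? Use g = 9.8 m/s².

μ_min ≈ 0.0954

Sum moments about the foot of the ladder (the floor normal and friction both act there and drop out).
Ladder weight 27.1×9.8 = 265.6 N acts at 2.795 m along the ladder; its horizontal arm is 2.795·cos73.8° = 0.7798 m → τ = 207.1 N·m clockwise.
Painter: 85.1×9.8 = 834 N at 1.53 m → arm 0.4269 m → τ = 356 N·m clockwise.
Wall normal N acts horizontally at the top; its moment arm is the height L sinθ = 5.59·sin73.8° = 5.368 m, counterclockwise.
Στ = 0 ⇒ N × 5.368 = 563.1 ⇒ N = 104.9 N.
ΣFx = 0 ⇒ f = N_wall = 104.9 N. ΣFy = 0 ⇒ N_floor = 1100 N.
μ_min = f / N_floor = 104.9 / 1100 = 0.0954.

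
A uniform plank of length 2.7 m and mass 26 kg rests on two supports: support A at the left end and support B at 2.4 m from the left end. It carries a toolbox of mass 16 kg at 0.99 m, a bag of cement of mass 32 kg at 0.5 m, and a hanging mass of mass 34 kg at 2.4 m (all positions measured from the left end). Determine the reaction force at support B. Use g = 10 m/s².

R_B ≈ 619 N

Sum moments about support A (its reaction then has zero moment arm).
Beam weight: 26 × 10 = 260 N down at 1.35 m → arm 1.35 m, τ = 260 × 1.35 = 351 N·m clockwise.
Toolbox: 16 × 10 = 160 N down at 0.99 m → arm 0.99 m, τ = 160 × 0.99 = 158.4 N·m clockwise.
Bag of cement: 32 × 10 = 320 N down at 0.5 m → arm 0.5 m, τ = 320 × 0.5 = 160 N·m clockwise.
Hanging mass: 34 × 10 = 340 N down at 2.4 m → arm 2.4 m, τ = 340 × 2.4 = 816 N·m clockwise.
Net load moment about support A = 1485 N·m clockwise.
Reaction R at support B is upward at 2.4 m, arm 2.4 m → moment R × 2.4 counterclockwise.
Balancing moments: R × 2.4 = 1485, giving R = 619 N.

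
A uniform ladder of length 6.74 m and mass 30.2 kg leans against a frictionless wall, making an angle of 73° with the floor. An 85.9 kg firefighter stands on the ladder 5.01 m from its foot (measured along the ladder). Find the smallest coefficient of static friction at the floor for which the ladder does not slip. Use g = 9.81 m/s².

μ_min ≈ 0.208

About the foot of the ladder:
Ladder weight 30.2×9.81 = 296.3 N acts at 3.37 m along the ladder; its horizontal arm is 3.37·cos73° = 0.9853 m → τ = 291.9 N·m clockwise.
Firefighter: 85.9×9.81 = 842.7 N at 5.01 m → arm 1.465 m → τ = 1235 N·m clockwise.
Wall normal N acts horizontally at the top; its moment arm is the height L sinθ = 6.74·sin73° = 6.445 m, counterclockwise.
Balancing moments: N × 6.445 = 1527, giving N = 236.9 N.
ΣFx = 0 ⇒ f = N_wall = 236.9 N. ΣFy = 0 ⇒ N_floor = 1139 N.
μ_min = f / N_floor = 236.9 / 1139 = 0.208.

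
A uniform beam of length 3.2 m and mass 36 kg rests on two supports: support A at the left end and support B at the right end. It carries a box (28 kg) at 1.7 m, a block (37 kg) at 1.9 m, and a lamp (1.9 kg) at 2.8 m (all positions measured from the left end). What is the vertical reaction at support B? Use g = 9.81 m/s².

Choose support A as the axis so its reaction then has zero moment arm.
Beam weight: 36 × 9.81 = 353.2 N down at 1.6 m → arm 1.6 m, τ = 353.2 × 1.6 = 565.1 N·m clockwise.
Box: 28 × 9.81 = 274.7 N down at 1.7 m → arm 1.7 m, τ = 274.7 × 1.7 = 467 N·m clockwise.
Block: 37 × 9.81 = 363 N down at 1.9 m → arm 1.9 m, τ = 363 × 1.9 = 689.7 N·m clockwise.
Lamp: 1.9 × 9.81 = 18.64 N down at 2.8 m → arm 2.8 m, τ = 18.64 × 2.8 = 52.19 N·m clockwise.
Net load moment about support A = 1774 N·m clockwise.
Reaction R at support B is upward at 3.2 m, arm 3.2 m → moment R × 3.2 counterclockwise.
Setting net torque to zero: R × 3.2 = 1774 → R = 554 N.

R_B ≈ 554 N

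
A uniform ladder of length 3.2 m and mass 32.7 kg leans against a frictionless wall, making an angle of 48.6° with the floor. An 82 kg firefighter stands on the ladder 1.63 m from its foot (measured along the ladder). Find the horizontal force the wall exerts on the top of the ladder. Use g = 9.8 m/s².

About the foot of the ladder:
Ladder weight 32.7×9.8 = 320.5 N acts at 1.6 m along the ladder; its horizontal arm is 1.6·cos48.6° = 1.058 m → τ = 339.1 N·m clockwise.
Firefighter: 82×9.8 = 803.6 N at 1.63 m → arm 1.078 m → τ = 866.3 N·m clockwise.
Wall normal N acts horizontally at the top; its moment arm is the height L sinθ = 3.2·sin48.6° = 2.4 m, counterclockwise.
For rotational equilibrium, N × 2.4 = 1205, so N = 502 N.

N_wall ≈ 502 N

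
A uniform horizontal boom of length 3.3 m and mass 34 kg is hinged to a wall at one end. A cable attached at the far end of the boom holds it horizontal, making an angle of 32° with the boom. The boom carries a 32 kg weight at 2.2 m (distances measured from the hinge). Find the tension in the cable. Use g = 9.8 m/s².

T ≈ 709 N

Take moments about the hinge.
Beam weight: 34 × 9.8 = 333.2 N down at 1.65 m → arm 1.65 m, τ = 333.2 × 1.65 = 549.8 N·m clockwise.
Weight: 32 × 9.8 = 313.6 N down at 2.2 m → arm 2.2 m, τ = 313.6 × 2.2 = 689.9 N·m clockwise.
Total clockwise load moment = 1240 N·m.
The cable tension T acts at 3.3 m; only its component perpendicular to the boom, T sinθ, produces torque. sin 32° = 0.5299.
Στ = 0 ⇒ T × 3.3 × 0.5299 = 1240 ⇒ T = 1240 / 1.749 = 709 N.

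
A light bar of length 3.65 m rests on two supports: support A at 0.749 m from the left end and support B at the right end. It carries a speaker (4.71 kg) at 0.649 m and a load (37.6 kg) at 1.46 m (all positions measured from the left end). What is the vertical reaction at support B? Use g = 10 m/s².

Take moments about support A.
Speaker: 4.71 × 10 = 47.1 N down at 0.649 m → arm 0.1 m, τ = 47.1 × 0.1 = 4.71 N·m counterclockwise.
Load: 37.6 × 10 = 376 N down at 1.46 m → arm 0.711 m, τ = 376 × 0.711 = 267.3 N·m clockwise.
Net load moment about support A = 262.6 N·m clockwise.
Reaction R at support B is upward at 3.65 m, arm 2.901 m → moment R × 2.901 counterclockwise.
Setting net torque to zero: R × 2.901 = 262.6 → R = 90.5 N.

R_B ≈ 90.5 N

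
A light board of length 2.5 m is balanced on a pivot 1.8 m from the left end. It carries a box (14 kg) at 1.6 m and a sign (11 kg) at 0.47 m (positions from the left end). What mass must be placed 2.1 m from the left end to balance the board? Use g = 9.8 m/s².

m ≈ 58.1 kg

Choose the pivot (at 1.8 m from the left end) as the axis so the support reaction has zero arm there.
Box: 14 × 9.8 = 137.2 N down at 1.6 m → arm 0.2 m, τ = 137.2 × 0.2 = 27.44 N·m counterclockwise.
Sign: 11 × 9.8 = 107.8 N down at 0.47 m → arm 1.33 m, τ = 107.8 × 1.33 = 143.4 N·m counterclockwise.
Net moment of known loads = 170.8 N·m counterclockwise.
An unknown mass m at 2.1 m has arm 0.3 m; its moment is m·g·0.3 clockwise.
For rotational equilibrium, m × 9.8 × 0.3 = 170.8, so m = 170.8 / (9.8 × 0.3) = 58.1 kg.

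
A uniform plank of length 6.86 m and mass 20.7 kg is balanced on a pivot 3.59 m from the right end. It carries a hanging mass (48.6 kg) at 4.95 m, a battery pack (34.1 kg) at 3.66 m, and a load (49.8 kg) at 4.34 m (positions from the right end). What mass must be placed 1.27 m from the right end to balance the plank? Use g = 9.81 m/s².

m ≈ 44.2 kg

Take moments about the pivot (at 3.59 m from the right end).
Beam weight: 20.7 × 9.81 = 203.1 N down at 3.43 m → arm 0.16 m, τ = 203.1 × 0.16 = 32.5 N·m clockwise.
Hanging mass: 48.6 × 9.81 = 476.8 N down at 4.95 m → arm 1.36 m, τ = 476.8 × 1.36 = 648.4 N·m counterclockwise.
Battery pack: 34.1 × 9.81 = 334.5 N down at 3.66 m → arm 0.07 m, τ = 334.5 × 0.07 = 23.42 N·m counterclockwise.
Load: 49.8 × 9.81 = 488.5 N down at 4.34 m → arm 0.75 m, τ = 488.5 × 0.75 = 366.4 N·m counterclockwise.
Net moment of known loads = 1006 N·m counterclockwise.
An unknown mass m at 1.27 m has arm 2.32 m; its moment is m·g·2.32 clockwise.
Balancing moments: m × 9.81 × 2.32 = 1006, giving m = 1006 / (9.81 × 2.32) = 44.2 kg.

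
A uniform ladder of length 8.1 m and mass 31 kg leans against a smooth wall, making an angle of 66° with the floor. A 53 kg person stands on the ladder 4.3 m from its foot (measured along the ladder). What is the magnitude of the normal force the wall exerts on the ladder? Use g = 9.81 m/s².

N_wall ≈ 191 N

Choose the foot of the ladder as the axis so the floor normal and friction both act there and drop out.
Ladder weight 31×9.81 = 304.1 N acts at 4.05 m along the ladder; its horizontal arm is 4.05·cos66° = 1.647 m → τ = 500.9 N·m clockwise.
Person: 53×9.81 = 519.9 N at 4.3 m → arm 1.749 m → τ = 909.3 N·m clockwise.
Wall normal N acts horizontally at the top; its moment arm is the height L sinθ = 8.1·sin66° = 7.4 m, counterclockwise.
Setting net torque to zero: N × 7.4 = 1410 → N = 191 N.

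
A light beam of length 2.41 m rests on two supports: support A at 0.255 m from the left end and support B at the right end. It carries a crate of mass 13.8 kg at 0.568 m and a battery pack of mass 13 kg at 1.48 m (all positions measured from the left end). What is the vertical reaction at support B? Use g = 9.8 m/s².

Choose support A as the axis so its reaction then has zero moment arm.
Crate: 13.8 × 9.8 = 135.2 N down at 0.568 m → arm 0.313 m, τ = 135.2 × 0.313 = 42.32 N·m clockwise.
Battery pack: 13 × 9.8 = 127.4 N down at 1.48 m → arm 1.225 m, τ = 127.4 × 1.225 = 156.1 N·m clockwise.
Net load moment about support A = 198.4 N·m clockwise.
Reaction R at support B is upward at 2.41 m, arm 2.155 m → moment R × 2.155 counterclockwise.
For rotational equilibrium, R × 2.155 = 198.4, so R = 92.1 N.

R_B ≈ 92.1 N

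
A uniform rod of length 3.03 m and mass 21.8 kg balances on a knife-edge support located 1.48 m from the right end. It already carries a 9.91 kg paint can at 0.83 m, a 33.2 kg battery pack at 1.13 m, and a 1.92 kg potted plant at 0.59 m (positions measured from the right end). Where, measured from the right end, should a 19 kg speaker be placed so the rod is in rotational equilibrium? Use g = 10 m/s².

x ≈ 2.48 m from the right end

Choose the knife-edge support (at 1.48 m from the right end) as the axis so the support reaction has zero arm there.
Beam weight: 21.8 × 10 = 218 N down at 1.515 m → arm 0.035 m, τ = 218 × 0.035 = 7.63 N·m counterclockwise.
Paint can: 9.91 × 10 = 99.1 N down at 0.83 m → arm 0.65 m, τ = 99.1 × 0.65 = 64.41 N·m clockwise.
Battery pack: 33.2 × 10 = 332 N down at 1.13 m → arm 0.35 m, τ = 332 × 0.35 = 116.2 N·m clockwise.
Potted plant: 1.92 × 10 = 19.2 N down at 0.59 m → arm 0.89 m, τ = 19.2 × 0.89 = 17.09 N·m clockwise.
Net moment of existing loads = 190.1 N·m clockwise.
The speaker weighs 19 × 10 = 190 N and must supply an equal counterclockwise moment, so its lever arm about the knife-edge support is 190.1 / 190 = 1 m.
That puts it at 1.48 + 1 = 2.48 m from the right end.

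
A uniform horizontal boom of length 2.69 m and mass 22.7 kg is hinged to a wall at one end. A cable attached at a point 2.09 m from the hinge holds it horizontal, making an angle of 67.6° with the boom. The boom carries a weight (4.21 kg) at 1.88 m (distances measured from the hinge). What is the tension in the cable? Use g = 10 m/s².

About the hinge:
Beam weight: 22.7 × 10 = 227 N down at 1.345 m → arm 1.345 m, τ = 227 × 1.345 = 305.3 N·m clockwise.
Weight: 4.21 × 10 = 42.1 N down at 1.88 m → arm 1.88 m, τ = 42.1 × 1.88 = 79.15 N·m clockwise.
Total clockwise load moment = 384.5 N·m.
The cable tension T acts at 2.09 m; only its component perpendicular to the boom, T sinθ, produces torque. sin 67.6° = 0.9245.
Setting net torque to zero: T × 2.09 × 0.9245 = 384.5 → T = 384.5 / 1.932 = 199 N.

T ≈ 199 N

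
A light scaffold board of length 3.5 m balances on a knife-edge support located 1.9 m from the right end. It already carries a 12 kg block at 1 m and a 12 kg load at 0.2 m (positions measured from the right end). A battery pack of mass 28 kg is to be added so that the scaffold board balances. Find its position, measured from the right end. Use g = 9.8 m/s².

x ≈ 3.01 m from the right end

Choose the knife-edge support (at 1.9 m from the right end) as the axis so the support reaction has zero arm there.
Block: 12 × 9.8 = 117.6 N down at 1 m → arm 0.9 m, τ = 117.6 × 0.9 = 105.8 N·m clockwise.
Load: 12 × 9.8 = 117.6 N down at 0.2 m → arm 1.7 m, τ = 117.6 × 1.7 = 199.9 N·m clockwise.
Net moment of existing loads = 305.7 N·m clockwise.
The battery pack weighs 28 × 9.8 = 274.4 N and must supply an equal counterclockwise moment, so its lever arm about the knife-edge support is 305.7 / 274.4 = 1.11 m.
That puts it at 1.9 + 1.11 = 3.01 m from the right end.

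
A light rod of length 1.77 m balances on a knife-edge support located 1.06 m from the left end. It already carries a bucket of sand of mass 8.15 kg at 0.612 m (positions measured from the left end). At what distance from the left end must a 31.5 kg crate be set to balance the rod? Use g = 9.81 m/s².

x ≈ 1.18 m from the left end

Taking torques about the knife-edge support (at 1.06 m from the left end):
Bucket of sand: 8.15 × 9.81 = 79.95 N down at 0.612 m → arm 0.448 m, τ = 79.95 × 0.448 = 35.82 N·m counterclockwise.
Net moment of existing loads = 35.82 N·m counterclockwise.
The crate weighs 31.5 × 9.81 = 309 N and must supply an equal clockwise moment, so its lever arm about the knife-edge support is 35.82 / 309 = 0.116 m.
That puts it at 1.06 + 0.116 = 1.18 m from the left end.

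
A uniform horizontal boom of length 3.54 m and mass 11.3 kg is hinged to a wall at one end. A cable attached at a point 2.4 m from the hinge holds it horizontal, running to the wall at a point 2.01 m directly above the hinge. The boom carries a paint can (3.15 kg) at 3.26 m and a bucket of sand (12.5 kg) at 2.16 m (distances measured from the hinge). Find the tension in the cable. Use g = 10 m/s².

Take moments about the hinge.
Beam weight: 11.3 × 10 = 113 N down at 1.77 m → arm 1.77 m, τ = 113 × 1.77 = 200 N·m clockwise.
Paint can: 3.15 × 10 = 31.5 N down at 3.26 m → arm 3.26 m, τ = 31.5 × 3.26 = 102.7 N·m clockwise.
Bucket of sand: 12.5 × 10 = 125 N down at 2.16 m → arm 2.16 m, τ = 125 × 2.16 = 270 N·m clockwise.
Total clockwise load moment = 572.7 N·m.
The cable tension T acts at 2.4 m; only its component perpendicular to the boom, T sinθ, produces torque. sinθ = h/√(h²+d²) = 2.01/√(2.01²+2.4²) = 0.6421.
Balancing moments: T × 2.4 × 0.6421 = 572.7, giving T = 572.7 / 1.541 = 372 N.

T ≈ 372 N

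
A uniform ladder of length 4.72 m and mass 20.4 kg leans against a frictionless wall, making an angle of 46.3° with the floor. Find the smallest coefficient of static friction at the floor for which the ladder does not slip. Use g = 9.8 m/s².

About the foot of the ladder:
Ladder weight 20.4×9.8 = 199.9 N acts at 2.36 m along the ladder; its horizontal arm is 2.36·cos46.3° = 1.63 m → τ = 325.8 N·m clockwise.
Wall normal N acts horizontally at the top; its moment arm is the height L sinθ = 4.72·sin46.3° = 3.412 m, counterclockwise.
Setting net torque to zero: N × 3.412 = 325.8 → N = 95.49 N.
ΣFx = 0 ⇒ f = N_wall = 95.49 N. ΣFy = 0 ⇒ N_floor = 199.9 N.
μ_min = f / N_floor = 95.49 / 199.9 = 0.478.

μ_min ≈ 0.478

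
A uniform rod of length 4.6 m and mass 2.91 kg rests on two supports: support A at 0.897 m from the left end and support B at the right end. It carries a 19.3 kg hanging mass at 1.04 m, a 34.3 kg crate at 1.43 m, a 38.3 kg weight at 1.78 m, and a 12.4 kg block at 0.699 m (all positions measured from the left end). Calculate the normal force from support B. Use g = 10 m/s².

About support A:
Beam weight: 2.91 × 10 = 29.1 N down at 2.3 m → arm 1.403 m, τ = 29.1 × 1.403 = 40.83 N·m clockwise.
Hanging mass: 19.3 × 10 = 193 N down at 1.04 m → arm 0.143 m, τ = 193 × 0.143 = 27.6 N·m clockwise.
Crate: 34.3 × 10 = 343 N down at 1.43 m → arm 0.533 m, τ = 343 × 0.533 = 182.8 N·m clockwise.
Weight: 38.3 × 10 = 383 N down at 1.78 m → arm 0.883 m, τ = 383 × 0.883 = 338.2 N·m clockwise.
Block: 12.4 × 10 = 124 N down at 0.699 m → arm 0.198 m, τ = 124 × 0.198 = 24.55 N·m counterclockwise.
Net load moment about support A = 564.9 N·m clockwise.
Reaction R at support B is upward at 4.6 m, arm 3.703 m → moment R × 3.703 counterclockwise.
Στ = 0 ⇒ R × 3.703 = 564.9 ⇒ R = 153 N.

R_B ≈ 153 N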